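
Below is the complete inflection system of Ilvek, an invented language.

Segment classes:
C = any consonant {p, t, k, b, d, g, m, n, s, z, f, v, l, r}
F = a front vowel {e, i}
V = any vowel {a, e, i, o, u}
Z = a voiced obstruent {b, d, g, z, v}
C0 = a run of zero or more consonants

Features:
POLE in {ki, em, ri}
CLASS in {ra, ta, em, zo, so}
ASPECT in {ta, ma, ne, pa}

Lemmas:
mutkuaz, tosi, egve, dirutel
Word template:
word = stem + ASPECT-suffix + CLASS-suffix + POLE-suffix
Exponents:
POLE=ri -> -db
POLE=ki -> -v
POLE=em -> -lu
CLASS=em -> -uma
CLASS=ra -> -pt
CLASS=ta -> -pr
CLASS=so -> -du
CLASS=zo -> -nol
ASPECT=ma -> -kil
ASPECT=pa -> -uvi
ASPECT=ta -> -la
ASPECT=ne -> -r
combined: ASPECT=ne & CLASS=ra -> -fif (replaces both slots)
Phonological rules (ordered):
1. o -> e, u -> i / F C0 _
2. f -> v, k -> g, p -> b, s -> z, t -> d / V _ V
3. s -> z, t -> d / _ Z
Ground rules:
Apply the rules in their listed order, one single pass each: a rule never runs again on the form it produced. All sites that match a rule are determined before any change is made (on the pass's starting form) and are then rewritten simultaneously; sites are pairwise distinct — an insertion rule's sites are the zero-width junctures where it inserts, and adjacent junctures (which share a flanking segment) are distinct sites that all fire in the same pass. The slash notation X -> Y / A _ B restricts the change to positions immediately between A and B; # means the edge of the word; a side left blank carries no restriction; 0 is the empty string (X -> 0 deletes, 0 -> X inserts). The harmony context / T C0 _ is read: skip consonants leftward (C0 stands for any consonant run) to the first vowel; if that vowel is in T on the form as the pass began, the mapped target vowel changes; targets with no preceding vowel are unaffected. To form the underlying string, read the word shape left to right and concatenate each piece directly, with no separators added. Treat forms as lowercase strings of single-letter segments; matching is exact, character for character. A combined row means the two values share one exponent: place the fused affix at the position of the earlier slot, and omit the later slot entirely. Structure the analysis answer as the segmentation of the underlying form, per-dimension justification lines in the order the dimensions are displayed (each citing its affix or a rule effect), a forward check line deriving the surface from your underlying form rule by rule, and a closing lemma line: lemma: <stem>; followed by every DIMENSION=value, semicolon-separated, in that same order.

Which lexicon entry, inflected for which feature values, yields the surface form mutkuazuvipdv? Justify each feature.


underlying: mutkuaz-uvi-pt-v
POLE=ki - signalled by the affix -v
CLASS=ra - signalled by the affix -pt
ASPECT=pa - signalled by the affix -uvi
check: mutkuazuviptv -> mutkuazuviptv -> mutkuazuviptv -> mutkuazuvipdv
lemma: mutkuaz; POLE=ki; CLASS=ra; ASPECT=pa


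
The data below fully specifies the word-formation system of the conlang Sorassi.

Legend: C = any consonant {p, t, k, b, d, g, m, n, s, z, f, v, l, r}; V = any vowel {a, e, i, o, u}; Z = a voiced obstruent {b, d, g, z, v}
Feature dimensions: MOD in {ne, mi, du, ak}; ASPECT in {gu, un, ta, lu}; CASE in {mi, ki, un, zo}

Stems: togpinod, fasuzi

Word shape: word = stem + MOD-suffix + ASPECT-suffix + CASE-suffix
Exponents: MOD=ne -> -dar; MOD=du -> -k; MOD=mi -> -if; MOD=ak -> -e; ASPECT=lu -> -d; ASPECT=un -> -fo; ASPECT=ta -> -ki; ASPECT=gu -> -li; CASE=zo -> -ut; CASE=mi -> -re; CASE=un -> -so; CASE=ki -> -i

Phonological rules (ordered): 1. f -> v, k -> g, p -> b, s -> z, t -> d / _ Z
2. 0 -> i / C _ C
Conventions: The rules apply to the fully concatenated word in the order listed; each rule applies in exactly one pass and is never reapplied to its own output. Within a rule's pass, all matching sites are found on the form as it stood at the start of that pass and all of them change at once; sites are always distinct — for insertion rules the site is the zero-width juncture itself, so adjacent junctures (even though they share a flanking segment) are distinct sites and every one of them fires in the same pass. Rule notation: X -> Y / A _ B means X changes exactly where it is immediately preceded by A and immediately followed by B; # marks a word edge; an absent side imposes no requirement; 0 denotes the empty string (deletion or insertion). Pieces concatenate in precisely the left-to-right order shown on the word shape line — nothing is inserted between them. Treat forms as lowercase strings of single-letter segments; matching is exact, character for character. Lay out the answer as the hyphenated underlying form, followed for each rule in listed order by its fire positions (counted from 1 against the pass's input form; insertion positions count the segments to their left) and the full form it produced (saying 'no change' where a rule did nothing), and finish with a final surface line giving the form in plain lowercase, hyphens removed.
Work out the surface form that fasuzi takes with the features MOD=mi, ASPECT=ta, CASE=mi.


underlying: fasuzi-if-ki-re
1. f -> v, k -> g, p -> b, s -> z, t -> d / _ Z: no change
2. 0 -> i / C _ C: inserts after position(s) 8: fasuziifikire
surface: fasuziifikire


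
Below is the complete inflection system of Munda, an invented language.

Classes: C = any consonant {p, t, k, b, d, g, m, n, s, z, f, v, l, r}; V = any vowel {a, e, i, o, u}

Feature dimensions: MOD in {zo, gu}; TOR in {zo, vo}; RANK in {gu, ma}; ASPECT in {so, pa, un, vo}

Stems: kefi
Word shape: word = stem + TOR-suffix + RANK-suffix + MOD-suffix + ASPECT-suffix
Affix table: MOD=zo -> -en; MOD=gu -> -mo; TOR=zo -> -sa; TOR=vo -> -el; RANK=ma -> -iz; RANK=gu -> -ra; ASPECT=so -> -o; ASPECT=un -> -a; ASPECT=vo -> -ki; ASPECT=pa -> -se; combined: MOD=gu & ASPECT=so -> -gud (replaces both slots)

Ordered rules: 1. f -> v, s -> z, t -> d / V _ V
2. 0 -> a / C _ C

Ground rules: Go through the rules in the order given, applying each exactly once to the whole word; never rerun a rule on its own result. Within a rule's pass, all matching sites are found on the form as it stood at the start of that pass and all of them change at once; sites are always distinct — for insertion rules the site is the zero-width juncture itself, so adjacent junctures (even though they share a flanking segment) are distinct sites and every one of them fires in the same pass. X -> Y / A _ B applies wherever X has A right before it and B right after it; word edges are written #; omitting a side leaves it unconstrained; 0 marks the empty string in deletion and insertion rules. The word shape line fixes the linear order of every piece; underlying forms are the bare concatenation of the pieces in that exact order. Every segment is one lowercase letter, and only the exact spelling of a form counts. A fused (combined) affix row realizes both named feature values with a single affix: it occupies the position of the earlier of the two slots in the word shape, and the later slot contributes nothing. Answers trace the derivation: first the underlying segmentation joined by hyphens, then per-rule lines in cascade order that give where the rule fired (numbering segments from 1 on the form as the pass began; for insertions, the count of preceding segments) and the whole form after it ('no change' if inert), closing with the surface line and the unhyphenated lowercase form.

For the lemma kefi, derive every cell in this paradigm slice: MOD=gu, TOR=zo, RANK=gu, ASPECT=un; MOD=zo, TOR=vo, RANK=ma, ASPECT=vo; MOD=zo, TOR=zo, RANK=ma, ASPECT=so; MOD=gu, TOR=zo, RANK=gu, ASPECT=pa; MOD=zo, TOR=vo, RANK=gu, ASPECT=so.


cell MOD=gu, TOR=zo, RANK=gu, ASPECT=un:
underlying: kefi-sa-ra-mo-a
1. f -> v, s -> z, t -> d / V _ V: fires at position(s) 3, 5: kevizaramoa
2. 0 -> a / C _ C: no change
surface: kevizaramoa

cell MOD=zo, TOR=vo, RANK=ma, ASPECT=vo:
underlying: kefi-el-iz-en-ki
1. f -> v, s -> z, t -> d / V _ V: fires at position(s) 3: kevielizenki
2. 0 -> a / C _ C: inserts after position(s) 10: kevielizenaki
surface: kevielizenaki

cell MOD=zo, TOR=zo, RANK=ma, ASPECT=so:
underlying: kefi-sa-iz-en-o
1. f -> v, s -> z, t -> d / V _ V: fires at position(s) 3, 5: kevizaizeno
2. 0 -> a / C _ C: no change
surface: kevizaizeno

cell MOD=gu, TOR=zo, RANK=gu, ASPECT=pa:
underlying: kefi-sa-ra-mo-se
1. f -> v, s -> z, t -> d / V _ V: fires at position(s) 3, 5, 11: kevizaramoze
2. 0 -> a / C _ C: no change
surface: kevizaramoze

cell MOD=zo, TOR=vo, RANK=gu, ASPECT=so:
underlying: kefi-el-ra-en-o
1. f -> v, s -> z, t -> d / V _ V: fires at position(s) 3: kevielraeno
2. 0 -> a / C _ C: inserts after position(s) 6: kevielaraeno
surface: kevielaraeno


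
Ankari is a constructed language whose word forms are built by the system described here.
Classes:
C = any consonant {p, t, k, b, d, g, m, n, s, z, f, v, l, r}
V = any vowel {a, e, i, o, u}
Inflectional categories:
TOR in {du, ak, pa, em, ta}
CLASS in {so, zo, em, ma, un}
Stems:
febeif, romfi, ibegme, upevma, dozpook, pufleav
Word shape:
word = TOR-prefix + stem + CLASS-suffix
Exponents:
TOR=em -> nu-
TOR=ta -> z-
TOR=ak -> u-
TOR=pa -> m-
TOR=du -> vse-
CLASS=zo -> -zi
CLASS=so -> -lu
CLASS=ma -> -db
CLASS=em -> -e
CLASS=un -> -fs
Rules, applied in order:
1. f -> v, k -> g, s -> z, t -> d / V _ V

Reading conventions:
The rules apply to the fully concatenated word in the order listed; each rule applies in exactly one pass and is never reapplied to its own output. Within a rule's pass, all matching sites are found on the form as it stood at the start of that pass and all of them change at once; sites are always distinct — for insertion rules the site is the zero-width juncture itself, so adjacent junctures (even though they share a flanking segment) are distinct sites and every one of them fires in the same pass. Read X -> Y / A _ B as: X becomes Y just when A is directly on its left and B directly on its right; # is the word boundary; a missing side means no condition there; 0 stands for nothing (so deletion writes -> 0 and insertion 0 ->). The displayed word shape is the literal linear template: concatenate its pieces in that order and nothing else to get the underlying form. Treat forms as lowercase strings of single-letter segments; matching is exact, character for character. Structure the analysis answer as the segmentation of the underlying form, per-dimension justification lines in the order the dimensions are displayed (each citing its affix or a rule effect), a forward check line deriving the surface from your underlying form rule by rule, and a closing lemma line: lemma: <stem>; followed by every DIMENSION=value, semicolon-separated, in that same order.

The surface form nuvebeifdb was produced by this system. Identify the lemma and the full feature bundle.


underlying: nu-febeif-db
TOR=em - signalled by the affix nu-
CLASS=ma - signalled by the affix -db
check: nufebeifdb -> nuvebeifdb
lemma: febeif; TOR=em; CLASS=ma


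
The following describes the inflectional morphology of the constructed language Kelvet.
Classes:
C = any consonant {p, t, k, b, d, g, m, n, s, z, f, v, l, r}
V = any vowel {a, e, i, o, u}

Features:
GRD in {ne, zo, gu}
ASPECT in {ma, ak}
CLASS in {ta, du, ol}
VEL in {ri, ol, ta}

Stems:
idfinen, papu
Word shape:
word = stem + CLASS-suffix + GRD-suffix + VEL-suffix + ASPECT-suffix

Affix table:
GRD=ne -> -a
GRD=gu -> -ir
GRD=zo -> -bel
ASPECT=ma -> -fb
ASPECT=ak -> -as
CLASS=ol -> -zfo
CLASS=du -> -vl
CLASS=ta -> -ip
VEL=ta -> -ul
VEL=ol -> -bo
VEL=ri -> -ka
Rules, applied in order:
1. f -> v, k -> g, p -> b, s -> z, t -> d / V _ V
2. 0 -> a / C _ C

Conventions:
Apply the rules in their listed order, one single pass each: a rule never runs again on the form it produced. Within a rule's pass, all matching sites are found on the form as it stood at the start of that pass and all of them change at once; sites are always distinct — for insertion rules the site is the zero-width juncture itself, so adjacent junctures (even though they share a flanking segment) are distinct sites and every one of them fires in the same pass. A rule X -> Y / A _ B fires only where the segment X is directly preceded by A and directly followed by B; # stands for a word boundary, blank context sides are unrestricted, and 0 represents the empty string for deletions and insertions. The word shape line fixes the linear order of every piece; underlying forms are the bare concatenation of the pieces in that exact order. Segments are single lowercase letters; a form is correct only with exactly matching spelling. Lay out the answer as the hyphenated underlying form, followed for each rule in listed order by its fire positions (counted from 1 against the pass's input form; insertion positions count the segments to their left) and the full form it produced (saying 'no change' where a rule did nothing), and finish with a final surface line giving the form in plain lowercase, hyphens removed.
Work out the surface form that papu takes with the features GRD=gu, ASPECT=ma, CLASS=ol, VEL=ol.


underlying: papu-zfo-ir-bo-fb
1. f -> v, k -> g, p -> b, s -> z, t -> d / V _ V: fires at position(s) 3: pabuzfoirbofb
2. 0 -> a / C _ C: inserts after position(s) 5, 9, 12: pabuzafoirabofab
surface: pabuzafoirabofab


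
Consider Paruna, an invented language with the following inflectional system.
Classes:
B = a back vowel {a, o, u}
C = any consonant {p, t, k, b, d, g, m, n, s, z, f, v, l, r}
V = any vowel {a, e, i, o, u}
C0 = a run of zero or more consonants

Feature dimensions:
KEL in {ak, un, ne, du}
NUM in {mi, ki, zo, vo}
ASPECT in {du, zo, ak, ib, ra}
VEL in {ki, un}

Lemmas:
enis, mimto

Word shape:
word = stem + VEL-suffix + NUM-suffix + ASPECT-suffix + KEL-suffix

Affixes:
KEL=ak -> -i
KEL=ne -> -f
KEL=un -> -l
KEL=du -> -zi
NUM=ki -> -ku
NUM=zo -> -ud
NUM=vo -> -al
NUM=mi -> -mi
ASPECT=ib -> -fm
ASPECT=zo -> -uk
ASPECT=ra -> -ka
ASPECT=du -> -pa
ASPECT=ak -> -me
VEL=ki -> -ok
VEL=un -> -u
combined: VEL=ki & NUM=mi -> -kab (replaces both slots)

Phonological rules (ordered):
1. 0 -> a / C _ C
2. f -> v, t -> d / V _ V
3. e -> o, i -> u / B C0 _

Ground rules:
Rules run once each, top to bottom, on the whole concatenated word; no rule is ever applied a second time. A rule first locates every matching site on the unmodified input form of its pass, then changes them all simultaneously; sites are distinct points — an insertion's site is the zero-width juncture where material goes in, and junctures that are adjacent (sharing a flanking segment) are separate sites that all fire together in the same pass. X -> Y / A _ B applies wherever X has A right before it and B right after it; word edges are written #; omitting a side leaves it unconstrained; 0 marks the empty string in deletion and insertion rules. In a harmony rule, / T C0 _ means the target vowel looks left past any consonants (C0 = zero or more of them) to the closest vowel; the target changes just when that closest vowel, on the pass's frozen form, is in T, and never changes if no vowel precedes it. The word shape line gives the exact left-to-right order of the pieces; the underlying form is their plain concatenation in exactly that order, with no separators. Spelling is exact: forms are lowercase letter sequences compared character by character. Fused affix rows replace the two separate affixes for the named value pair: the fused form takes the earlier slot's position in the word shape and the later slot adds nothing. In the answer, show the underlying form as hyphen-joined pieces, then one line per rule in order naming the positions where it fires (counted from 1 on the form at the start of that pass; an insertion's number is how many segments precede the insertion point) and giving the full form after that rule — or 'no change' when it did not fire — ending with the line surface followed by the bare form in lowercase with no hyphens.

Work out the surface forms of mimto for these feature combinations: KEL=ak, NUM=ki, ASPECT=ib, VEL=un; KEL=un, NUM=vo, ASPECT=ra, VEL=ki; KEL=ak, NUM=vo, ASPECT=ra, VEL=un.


cell KEL=ak, NUM=ki, ASPECT=ib, VEL=un:
underlying: mimto-u-ku-fm-i
1. 0 -> a / C _ C: inserts after position(s) 3, 9: mimatoukufami
2. f -> v, t -> d / V _ V: fires at position(s) 5, 10: mimadoukuvami
3. e -> o, i -> u / B C0 _: fires at position(s) 13: mimadoukuvamu
surface: mimadoukuvamu

cell KEL=un, NUM=vo, ASPECT=ra, VEL=ki:
underlying: mimto-ok-al-ka-l
1. 0 -> a / C _ C: inserts after position(s) 3, 9: mimatookalakal
2. f -> v, t -> d / V _ V: fires at position(s) 5: mimadookalakal
3. e -> o, i -> u / B C0 _: no change
surface: mimadookalakal

cell KEL=ak, NUM=vo, ASPECT=ra, VEL=un:
underlying: mimto-u-al-ka-i
1. 0 -> a / C _ C: inserts after position(s) 3, 8: mimatoualakai
2. f -> v, t -> d / V _ V: fires at position(s) 5: mimadoualakai
3. e -> o, i -> u / B C0 _: fires at position(s) 13: mimadoualakau
surface: mimadoualakau


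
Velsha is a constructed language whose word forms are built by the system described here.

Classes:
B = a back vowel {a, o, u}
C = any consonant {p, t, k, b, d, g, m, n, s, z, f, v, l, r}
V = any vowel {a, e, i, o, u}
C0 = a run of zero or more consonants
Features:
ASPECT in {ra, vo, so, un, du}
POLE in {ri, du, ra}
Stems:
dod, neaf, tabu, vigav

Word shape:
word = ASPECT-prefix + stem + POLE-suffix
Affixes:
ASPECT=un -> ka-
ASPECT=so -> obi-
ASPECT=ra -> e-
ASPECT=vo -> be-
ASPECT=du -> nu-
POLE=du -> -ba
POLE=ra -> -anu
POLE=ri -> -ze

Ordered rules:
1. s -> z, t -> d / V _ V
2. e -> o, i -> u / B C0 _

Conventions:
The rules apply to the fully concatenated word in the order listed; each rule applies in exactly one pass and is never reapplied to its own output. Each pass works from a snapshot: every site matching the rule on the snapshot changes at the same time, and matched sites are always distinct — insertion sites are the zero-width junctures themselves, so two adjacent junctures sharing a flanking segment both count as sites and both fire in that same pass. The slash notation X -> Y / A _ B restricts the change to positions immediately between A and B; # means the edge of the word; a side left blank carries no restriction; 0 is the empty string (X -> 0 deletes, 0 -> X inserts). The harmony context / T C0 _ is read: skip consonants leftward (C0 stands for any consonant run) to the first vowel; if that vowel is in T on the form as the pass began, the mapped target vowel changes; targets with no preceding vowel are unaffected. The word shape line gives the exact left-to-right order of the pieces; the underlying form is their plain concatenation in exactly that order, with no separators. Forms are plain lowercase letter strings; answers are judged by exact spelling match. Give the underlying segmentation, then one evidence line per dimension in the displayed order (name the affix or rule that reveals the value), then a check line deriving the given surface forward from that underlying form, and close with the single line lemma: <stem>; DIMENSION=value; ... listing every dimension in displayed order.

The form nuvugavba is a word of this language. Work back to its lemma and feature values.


underlying: nu-vigav-ba
ASPECT=du - signalled by the affix nu-
POLE=du - signalled by the affix -ba
check: nuvigavba -> nuvigavba -> nuvugavba
lemma: vigav; ASPECT=du; POLE=du


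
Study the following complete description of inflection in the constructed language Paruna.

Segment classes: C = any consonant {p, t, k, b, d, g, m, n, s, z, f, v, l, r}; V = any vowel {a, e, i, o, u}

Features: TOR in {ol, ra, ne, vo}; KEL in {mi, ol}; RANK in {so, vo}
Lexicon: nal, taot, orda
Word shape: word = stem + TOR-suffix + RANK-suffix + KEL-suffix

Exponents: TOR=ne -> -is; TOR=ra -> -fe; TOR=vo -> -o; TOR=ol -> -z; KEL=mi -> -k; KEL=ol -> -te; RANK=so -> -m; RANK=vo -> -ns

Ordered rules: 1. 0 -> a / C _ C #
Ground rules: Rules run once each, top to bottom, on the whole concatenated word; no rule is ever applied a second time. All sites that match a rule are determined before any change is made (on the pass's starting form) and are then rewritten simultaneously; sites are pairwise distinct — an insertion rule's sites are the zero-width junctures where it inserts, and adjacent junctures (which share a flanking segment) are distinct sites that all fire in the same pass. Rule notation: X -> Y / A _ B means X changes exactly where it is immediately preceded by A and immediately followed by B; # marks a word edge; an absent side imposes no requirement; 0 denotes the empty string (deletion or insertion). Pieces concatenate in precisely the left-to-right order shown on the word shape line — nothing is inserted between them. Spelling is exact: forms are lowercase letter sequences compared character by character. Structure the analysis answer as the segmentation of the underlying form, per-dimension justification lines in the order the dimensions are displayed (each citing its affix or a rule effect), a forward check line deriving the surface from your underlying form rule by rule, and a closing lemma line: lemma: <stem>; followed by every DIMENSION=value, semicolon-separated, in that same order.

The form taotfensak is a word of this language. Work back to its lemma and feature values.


underlying: taot-fe-ns-k
TOR=ra - signalled by the affix -fe
KEL=mi - signalled by the affix -k
RANK=vo - signalled by the affix -ns
check: taotfensk -> taotfensak
lemma: taot; TOR=ra; KEL=mi; RANK=vo


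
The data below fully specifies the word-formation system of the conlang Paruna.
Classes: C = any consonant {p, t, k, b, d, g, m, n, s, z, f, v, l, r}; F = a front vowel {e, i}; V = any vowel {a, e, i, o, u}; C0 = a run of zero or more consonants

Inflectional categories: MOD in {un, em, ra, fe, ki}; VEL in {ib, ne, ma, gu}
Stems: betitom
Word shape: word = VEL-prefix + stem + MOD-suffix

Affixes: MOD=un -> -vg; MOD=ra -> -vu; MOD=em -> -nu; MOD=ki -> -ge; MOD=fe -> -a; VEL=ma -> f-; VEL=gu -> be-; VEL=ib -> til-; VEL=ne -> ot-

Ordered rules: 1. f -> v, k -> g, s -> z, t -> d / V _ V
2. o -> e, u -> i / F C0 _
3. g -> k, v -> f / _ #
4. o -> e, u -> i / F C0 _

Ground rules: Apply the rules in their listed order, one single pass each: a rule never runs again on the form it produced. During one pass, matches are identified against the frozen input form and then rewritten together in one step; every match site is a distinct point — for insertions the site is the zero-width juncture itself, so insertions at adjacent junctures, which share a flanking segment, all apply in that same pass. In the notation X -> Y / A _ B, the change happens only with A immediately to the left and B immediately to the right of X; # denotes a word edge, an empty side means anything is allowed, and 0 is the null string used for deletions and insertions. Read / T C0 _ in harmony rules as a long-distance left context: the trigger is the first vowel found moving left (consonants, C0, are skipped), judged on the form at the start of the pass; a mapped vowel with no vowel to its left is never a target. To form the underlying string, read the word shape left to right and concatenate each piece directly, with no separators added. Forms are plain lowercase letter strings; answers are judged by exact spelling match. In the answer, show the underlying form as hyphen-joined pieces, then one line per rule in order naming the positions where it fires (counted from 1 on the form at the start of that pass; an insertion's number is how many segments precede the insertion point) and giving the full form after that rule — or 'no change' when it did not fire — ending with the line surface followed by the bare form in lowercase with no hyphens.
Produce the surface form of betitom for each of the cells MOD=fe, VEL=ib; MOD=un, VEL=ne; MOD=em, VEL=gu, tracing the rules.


cell MOD=fe, VEL=ib:
underlying: til-betitom-a
1. f -> v, k -> g, s -> z, t -> d / V _ V: fires at position(s) 6, 8: tilbedidoma
2. o -> e, u -> i / F C0 _: fires at position(s) 9: tilbedidema
3. g -> k, v -> f / _ #: no change
4. o -> e, u -> i / F C0 _: no change
surface: tilbedidema

cell MOD=un, VEL=ne:
underlying: ot-betitom-vg
1. f -> v, k -> g, s -> z, t -> d / V _ V: fires at position(s) 5, 7: otbedidomvg
2. o -> e, u -> i / F C0 _: fires at position(s) 8: otbedidemvg
3. g -> k, v -> f / _ #: fires at position(s) 11: otbedidemvk
4. o -> e, u -> i / F C0 _: no change
surface: otbedidemvk

cell MOD=em, VEL=gu:
underlying: be-betitom-nu
1. f -> v, k -> g, s -> z, t -> d / V _ V: fires at position(s) 5, 7: bebedidomnu
2. o -> e, u -> i / F C0 _: fires at position(s) 8: bebedidemnu
3. g -> k, v -> f / _ #: no change
4. o -> e, u -> i / F C0 _: fires at position(s) 11: bebedidemni
surface: bebedidemni


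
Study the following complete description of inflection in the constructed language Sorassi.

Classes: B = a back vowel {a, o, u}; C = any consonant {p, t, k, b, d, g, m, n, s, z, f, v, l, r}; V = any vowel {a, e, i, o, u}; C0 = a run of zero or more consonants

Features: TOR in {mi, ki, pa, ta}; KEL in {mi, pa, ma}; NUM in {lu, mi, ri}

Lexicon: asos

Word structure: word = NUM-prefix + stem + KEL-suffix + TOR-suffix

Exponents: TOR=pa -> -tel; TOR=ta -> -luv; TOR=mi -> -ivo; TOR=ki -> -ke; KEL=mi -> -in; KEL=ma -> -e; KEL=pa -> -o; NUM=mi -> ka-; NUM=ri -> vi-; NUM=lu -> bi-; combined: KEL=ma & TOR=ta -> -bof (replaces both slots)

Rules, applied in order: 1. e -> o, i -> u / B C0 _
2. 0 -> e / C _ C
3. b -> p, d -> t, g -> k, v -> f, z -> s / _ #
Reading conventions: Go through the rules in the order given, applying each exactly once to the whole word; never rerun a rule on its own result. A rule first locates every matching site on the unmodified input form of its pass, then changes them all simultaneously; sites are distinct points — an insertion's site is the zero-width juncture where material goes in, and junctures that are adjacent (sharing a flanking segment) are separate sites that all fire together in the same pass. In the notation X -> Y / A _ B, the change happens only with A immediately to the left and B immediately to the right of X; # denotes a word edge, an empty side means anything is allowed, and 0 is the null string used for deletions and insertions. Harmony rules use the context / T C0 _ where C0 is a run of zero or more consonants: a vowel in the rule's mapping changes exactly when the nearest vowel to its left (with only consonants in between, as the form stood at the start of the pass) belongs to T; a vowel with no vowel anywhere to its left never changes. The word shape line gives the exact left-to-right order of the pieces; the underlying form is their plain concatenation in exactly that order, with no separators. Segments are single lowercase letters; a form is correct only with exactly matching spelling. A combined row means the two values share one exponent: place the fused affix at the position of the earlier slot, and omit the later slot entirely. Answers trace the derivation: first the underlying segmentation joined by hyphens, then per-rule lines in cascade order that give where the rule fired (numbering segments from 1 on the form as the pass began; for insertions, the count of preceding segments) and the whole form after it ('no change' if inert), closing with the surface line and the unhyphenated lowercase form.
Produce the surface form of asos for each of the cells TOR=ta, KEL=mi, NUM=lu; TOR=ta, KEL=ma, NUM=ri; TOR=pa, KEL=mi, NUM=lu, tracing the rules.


cell TOR=ta, KEL=mi, NUM=lu:
underlying: bi-asos-in-luv
1. e -> o, i -> u / B C0 _: fires at position(s) 7: biasosunluv
2. 0 -> e / C _ C: inserts after position(s) 8: biasosuneluv
3. b -> p, d -> t, g -> k, v -> f, z -> s / _ #: fires at position(s) 12: biasosuneluf
surface: biasosuneluf

cell TOR=ta, KEL=ma, NUM=ri:
underlying: vi-asos-bof
1. e -> o, i -> u / B C0 _: no change
2. 0 -> e / C _ C: inserts after position(s) 6: viasosebof
3. b -> p, d -> t, g -> k, v -> f, z -> s / _ #: no change
surface: viasosebof

cell TOR=pa, KEL=mi, NUM=lu:
underlying: bi-asos-in-tel
1. e -> o, i -> u / B C0 _: fires at position(s) 7: biasosuntel
2. 0 -> e / C _ C: inserts after position(s) 8: biasosunetel
3. b -> p, d -> t, g -> k, v -> f, z -> s / _ #: no change
surface: biasosunetel


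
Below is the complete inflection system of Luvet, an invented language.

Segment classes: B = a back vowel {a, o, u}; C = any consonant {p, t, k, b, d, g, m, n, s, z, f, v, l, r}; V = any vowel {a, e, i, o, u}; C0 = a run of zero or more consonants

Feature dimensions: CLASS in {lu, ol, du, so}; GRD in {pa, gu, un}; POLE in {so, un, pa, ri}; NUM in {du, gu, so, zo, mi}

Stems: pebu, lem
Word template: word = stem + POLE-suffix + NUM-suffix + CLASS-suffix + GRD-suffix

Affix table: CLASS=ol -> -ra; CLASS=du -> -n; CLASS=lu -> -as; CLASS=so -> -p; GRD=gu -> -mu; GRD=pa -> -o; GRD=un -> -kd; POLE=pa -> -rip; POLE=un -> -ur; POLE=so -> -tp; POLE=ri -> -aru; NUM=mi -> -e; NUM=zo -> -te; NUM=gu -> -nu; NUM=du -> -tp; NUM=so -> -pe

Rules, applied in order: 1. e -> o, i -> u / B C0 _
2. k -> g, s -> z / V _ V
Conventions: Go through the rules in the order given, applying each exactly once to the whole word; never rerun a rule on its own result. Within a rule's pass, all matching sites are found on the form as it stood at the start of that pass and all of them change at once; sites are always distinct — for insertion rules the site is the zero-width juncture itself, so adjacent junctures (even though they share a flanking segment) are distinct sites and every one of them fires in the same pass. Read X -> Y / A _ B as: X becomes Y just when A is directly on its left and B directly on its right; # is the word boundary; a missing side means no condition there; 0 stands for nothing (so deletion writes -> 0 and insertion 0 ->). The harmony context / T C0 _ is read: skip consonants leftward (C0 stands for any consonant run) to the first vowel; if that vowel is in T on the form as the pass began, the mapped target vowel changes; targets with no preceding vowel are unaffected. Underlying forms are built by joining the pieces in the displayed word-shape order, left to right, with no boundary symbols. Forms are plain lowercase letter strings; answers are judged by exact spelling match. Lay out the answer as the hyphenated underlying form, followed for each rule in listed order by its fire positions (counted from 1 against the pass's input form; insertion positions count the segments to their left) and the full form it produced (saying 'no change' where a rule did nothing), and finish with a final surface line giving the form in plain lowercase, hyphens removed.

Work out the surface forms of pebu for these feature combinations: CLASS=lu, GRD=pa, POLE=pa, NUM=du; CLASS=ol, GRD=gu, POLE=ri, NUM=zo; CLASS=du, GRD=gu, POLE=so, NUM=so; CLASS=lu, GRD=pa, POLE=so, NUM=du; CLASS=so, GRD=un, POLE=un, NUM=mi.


cell CLASS=lu, GRD=pa, POLE=pa, NUM=du:
underlying: pebu-rip-tp-as-o
1. e -> o, i -> u / B C0 _: fires at position(s) 6: peburuptpaso
2. k -> g, s -> z / V _ V: fires at position(s) 11: peburuptpazo
surface: peburuptpazo

cell CLASS=ol, GRD=gu, POLE=ri, NUM=zo:
underlying: pebu-aru-te-ra-mu
1. e -> o, i -> u / B C0 _: fires at position(s) 9: pebuarutoramu
2. k -> g, s -> z / V _ V: no change
surface: pebuarutoramu

cell CLASS=du, GRD=gu, POLE=so, NUM=so:
underlying: pebu-tp-pe-n-mu
1. e -> o, i -> u / B C0 _: fires at position(s) 8: pebutpponmu
2. k -> g, s -> z / V _ V: no change
surface: pebutpponmu

cell CLASS=lu, GRD=pa, POLE=so, NUM=du:
underlying: pebu-tp-tp-as-o
1. e -> o, i -> u / B C0 _: no change
2. k -> g, s -> z / V _ V: fires at position(s) 10: pebutptpazo
surface: pebutptpazo

cell CLASS=so, GRD=un, POLE=un, NUM=mi:
underlying: pebu-ur-e-p-kd
1. e -> o, i -> u / B C0 _: fires at position(s) 7: pebuuropkd
2. k -> g, s -> z / V _ V: no change
surface: pebuuropkd


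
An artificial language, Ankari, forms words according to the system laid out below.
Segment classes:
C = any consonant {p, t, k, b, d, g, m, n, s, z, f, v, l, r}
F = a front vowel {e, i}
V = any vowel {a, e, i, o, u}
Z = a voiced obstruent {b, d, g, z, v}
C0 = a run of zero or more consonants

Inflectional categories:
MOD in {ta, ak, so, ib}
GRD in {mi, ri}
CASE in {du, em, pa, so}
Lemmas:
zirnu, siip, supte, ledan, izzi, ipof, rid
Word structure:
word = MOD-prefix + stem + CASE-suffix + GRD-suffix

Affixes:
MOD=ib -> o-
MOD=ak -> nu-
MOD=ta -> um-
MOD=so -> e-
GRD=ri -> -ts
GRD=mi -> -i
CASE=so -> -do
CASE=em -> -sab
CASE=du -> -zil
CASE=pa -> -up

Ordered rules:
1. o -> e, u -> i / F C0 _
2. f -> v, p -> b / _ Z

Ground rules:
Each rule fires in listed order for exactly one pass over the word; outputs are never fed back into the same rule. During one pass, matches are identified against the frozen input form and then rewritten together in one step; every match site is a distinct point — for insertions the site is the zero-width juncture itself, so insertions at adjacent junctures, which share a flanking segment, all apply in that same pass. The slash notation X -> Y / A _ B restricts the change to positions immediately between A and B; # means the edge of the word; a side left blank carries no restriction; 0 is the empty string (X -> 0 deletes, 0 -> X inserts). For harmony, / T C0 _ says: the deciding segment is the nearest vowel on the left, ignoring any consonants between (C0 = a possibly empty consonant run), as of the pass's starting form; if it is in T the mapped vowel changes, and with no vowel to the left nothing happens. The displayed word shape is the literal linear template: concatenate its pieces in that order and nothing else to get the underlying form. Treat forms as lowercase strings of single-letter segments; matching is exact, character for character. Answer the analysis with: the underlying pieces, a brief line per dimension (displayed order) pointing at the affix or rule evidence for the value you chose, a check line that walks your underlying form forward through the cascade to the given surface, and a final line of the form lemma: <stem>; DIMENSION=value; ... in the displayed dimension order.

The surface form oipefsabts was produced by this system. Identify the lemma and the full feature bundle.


underlying: o-ipof-sab-ts
MOD=ib - signalled by the affix o-
GRD=ri - signalled by the affix -ts
CASE=em - signalled by the affix -sab
check: oipofsabts -> oipefsabts -> oipefsabts
lemma: ipof; MOD=ib; GRD=ri; CASE=em


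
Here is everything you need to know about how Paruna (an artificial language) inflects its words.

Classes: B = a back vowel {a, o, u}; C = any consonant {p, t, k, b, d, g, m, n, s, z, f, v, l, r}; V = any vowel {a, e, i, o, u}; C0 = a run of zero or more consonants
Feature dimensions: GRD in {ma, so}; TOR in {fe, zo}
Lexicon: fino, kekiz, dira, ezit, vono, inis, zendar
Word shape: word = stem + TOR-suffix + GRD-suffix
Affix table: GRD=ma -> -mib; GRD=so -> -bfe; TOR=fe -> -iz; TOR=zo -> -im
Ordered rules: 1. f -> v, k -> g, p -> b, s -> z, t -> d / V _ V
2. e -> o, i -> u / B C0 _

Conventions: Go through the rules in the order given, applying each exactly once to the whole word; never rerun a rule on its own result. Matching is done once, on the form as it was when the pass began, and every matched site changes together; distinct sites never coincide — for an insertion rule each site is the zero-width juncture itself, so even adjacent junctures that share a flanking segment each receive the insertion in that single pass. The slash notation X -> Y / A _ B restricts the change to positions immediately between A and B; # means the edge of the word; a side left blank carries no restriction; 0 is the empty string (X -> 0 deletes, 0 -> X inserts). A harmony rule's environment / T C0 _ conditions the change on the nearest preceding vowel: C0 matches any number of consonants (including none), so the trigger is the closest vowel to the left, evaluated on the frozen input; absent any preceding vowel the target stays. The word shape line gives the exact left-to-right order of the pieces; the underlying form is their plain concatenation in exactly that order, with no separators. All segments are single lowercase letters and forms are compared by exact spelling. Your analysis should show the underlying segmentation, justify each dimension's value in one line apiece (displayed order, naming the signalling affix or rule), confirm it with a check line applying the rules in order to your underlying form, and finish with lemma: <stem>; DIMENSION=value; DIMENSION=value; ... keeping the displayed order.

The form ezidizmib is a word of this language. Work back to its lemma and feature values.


underlying: ezit-iz-mib
GRD=ma - signalled by the affix -mib
TOR=fe - signalled by the affix -iz
check: ezitizmib -> ezidizmib -> ezidizmib
lemma: ezit; GRD=ma; TOR=fe


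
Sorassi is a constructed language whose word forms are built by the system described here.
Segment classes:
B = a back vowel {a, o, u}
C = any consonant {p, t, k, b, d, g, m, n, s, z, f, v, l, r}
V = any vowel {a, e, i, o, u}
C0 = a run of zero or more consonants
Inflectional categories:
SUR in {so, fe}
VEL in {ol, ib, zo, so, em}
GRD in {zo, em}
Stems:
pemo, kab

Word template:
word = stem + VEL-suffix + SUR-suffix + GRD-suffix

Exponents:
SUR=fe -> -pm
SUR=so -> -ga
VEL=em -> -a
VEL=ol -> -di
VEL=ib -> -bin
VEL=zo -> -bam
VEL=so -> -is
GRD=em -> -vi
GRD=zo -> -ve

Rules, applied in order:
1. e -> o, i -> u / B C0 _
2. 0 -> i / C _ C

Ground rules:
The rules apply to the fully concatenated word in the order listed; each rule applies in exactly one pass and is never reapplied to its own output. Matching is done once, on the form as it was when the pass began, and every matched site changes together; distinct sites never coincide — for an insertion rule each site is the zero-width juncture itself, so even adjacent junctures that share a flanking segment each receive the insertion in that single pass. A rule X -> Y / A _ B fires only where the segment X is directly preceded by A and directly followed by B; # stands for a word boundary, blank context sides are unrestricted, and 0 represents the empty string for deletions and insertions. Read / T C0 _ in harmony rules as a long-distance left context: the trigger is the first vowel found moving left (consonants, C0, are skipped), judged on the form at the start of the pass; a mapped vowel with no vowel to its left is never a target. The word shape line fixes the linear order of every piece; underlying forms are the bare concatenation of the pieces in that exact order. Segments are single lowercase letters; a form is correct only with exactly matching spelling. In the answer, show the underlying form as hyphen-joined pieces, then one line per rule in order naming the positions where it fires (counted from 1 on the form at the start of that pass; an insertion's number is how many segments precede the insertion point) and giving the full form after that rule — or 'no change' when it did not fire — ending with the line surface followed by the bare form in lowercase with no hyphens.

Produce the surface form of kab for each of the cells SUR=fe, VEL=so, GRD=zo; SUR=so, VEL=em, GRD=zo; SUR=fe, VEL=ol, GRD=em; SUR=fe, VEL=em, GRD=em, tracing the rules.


cell SUR=fe, VEL=so, GRD=zo:
underlying: kab-is-pm-ve
1. e -> o, i -> u / B C0 _: fires at position(s) 4: kabuspmve
2. 0 -> i / C _ C: inserts after position(s) 5, 6, 7: kabusipimive
surface: kabusipimive

cell SUR=so, VEL=em, GRD=zo:
underlying: kab-a-ga-ve
1. e -> o, i -> u / B C0 _: fires at position(s) 8: kabagavo
2. 0 -> i / C _ C: no change
surface: kabagavo

cell SUR=fe, VEL=ol, GRD=em:
underlying: kab-di-pm-vi
1. e -> o, i -> u / B C0 _: fires at position(s) 5: kabdupmvi
2. 0 -> i / C _ C: inserts after position(s) 3, 6, 7: kabidupimivi
surface: kabidupimivi

cell SUR=fe, VEL=em, GRD=em:
underlying: kab-a-pm-vi
1. e -> o, i -> u / B C0 _: fires at position(s) 8: kabapmvu
2. 0 -> i / C _ C: inserts after position(s) 5, 6: kabapimivu
surface: kabapimivu


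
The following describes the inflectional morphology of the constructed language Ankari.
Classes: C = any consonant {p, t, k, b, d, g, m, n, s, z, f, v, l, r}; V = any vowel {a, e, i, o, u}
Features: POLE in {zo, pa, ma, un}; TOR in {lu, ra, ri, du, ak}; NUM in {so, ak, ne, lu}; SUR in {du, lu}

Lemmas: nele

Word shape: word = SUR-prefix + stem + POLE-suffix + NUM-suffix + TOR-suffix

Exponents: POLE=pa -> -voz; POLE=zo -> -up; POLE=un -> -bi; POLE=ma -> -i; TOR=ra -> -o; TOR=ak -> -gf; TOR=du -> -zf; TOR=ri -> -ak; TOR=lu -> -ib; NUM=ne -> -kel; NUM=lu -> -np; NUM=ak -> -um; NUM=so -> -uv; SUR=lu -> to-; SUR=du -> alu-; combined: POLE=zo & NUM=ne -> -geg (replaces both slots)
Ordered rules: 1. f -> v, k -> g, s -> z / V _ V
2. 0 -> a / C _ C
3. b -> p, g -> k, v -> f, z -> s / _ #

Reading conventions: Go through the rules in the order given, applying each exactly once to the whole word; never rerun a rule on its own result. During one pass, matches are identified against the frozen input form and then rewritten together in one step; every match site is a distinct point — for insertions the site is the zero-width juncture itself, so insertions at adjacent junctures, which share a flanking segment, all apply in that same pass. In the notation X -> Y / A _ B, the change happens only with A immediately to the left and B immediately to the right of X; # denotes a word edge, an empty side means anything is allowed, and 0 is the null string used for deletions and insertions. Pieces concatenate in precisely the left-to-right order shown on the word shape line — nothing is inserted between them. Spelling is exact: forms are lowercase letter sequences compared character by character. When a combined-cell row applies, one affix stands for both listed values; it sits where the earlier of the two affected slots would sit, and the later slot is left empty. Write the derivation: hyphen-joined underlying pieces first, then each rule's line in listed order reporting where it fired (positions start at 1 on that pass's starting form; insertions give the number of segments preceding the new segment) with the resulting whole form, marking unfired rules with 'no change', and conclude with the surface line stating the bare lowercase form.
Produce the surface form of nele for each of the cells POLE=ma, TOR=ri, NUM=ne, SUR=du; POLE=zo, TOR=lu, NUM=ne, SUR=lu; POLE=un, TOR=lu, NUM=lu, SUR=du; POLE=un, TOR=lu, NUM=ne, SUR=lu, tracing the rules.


cell POLE=ma, TOR=ri, NUM=ne, SUR=du:
underlying: alu-nele-i-kel-ak
1. f -> v, k -> g, s -> z / V _ V: fires at position(s) 9: aluneleigelak
2. 0 -> a / C _ C: no change
3. b -> p, g -> k, v -> f, z -> s / _ #: no change
surface: aluneleigelak

cell POLE=zo, TOR=lu, NUM=ne, SUR=lu:
underlying: to-nele-geg-ib
1. f -> v, k -> g, s -> z / V _ V: no change
2. 0 -> a / C _ C: no change
3. b -> p, g -> k, v -> f, z -> s / _ #: fires at position(s) 11: tonelegegip
surface: tonelegegip

cell POLE=un, TOR=lu, NUM=lu, SUR=du:
underlying: alu-nele-bi-np-ib
1. f -> v, k -> g, s -> z / V _ V: no change
2. 0 -> a / C _ C: inserts after position(s) 10: alunelebinapib
3. b -> p, g -> k, v -> f, z -> s / _ #: fires at position(s) 14: alunelebinapip
surface: alunelebinapip

cell POLE=un, TOR=lu, NUM=ne, SUR=lu:
underlying: to-nele-bi-kel-ib
1. f -> v, k -> g, s -> z / V _ V: fires at position(s) 9: tonelebigelib
2. 0 -> a / C _ C: no change
3. b -> p, g -> k, v -> f, z -> s / _ #: fires at position(s) 13: tonelebigelip
surface: tonelebigelip
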